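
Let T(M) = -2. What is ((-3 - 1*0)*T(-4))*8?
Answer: 48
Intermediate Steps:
((-3 - 1*0)*T(-4))*8 = ((-3 - 1*0)*(-2))*8 = ((-3 + 0)*(-2))*8 = -3*(-2)*8 = 6*8 = 48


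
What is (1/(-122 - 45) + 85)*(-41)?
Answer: -581954/167 ≈ -3484.8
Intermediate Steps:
(1/(-122 - 45) + 85)*(-41) = (1/(-167) + 85)*(-41) = (-1/167 + 85)*(-41) = (14194/167)*(-41) = -581954/167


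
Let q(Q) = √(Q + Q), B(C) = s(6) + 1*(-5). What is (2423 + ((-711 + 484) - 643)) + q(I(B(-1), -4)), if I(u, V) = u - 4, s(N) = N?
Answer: 1553 + I*√6 ≈ 1553.0 + 2.4495*I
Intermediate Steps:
B(C) = 1 (B(C) = 6 + 1*(-5) = 6 - 5 = 1)
I(u, V) = -4 + u
q(Q) = √2*√Q (q(Q) = √(2*Q) = √2*√Q)
(2423 + ((-711 + 484) - 643)) + q(I(B(-1), -4)) = (2423 + ((-711 + 484) - 643)) + √2*√(-4 + 1) = (2423 + (-227 - 643)) + √2*√(-3) = (2423 - 870) + √2*(I*√3) = 1553 + I*√6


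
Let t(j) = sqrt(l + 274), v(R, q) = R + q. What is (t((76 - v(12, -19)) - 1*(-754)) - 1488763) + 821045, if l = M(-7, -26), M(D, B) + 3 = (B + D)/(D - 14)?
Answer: -667718 + 6*sqrt(371)/7 ≈ -6.6770e+5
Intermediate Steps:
M(D, B) = -3 + (B + D)/(-14 + D) (M(D, B) = -3 + (B + D)/(D - 14) = -3 + (B + D)/(-14 + D))
l = -10/7 (l = (42 - 26 - 2*(-7))/(-14 - 7) = (42 - 26 + 14)/(-21) = -1/21*30 = -10/7 ≈ -1.4286)
t(j) = 6*sqrt(371)/7 (t(j) = sqrt(-10/7 + 274) = sqrt(1908/7) = 6*sqrt(371)/7)
(t((76 - v(12, -19)) - 1*(-754)) - 1488763) + 821045 = (6*sqrt(371)/7 - 1488763) + 821045 = (-1488763 + 6*sqrt(371)/7) + 821045 = -667718 + 6*sqrt(371)/7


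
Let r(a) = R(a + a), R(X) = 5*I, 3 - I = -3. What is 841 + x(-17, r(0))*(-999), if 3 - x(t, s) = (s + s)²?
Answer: 3594244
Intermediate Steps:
I = 6 (I = 3 - 1*(-3) = 3 + 3 = 6)
R(X) = 30 (R(X) = 5*6 = 30)
r(a) = 30
x(t, s) = 3 - 4*s² (x(t, s) = 3 - (s + s)² = 3 - (2*s)² = 3 - 4*s²)
841 + x(-17, r(0))*(-999) = 841 + (3 - 4*30²)*(-999) = 841 + (3 - 4*900)*(-999) = 841 + (3 - 3600)*(-999) = 841 - 3597*(-999) = 841 + 3593403 = 3594244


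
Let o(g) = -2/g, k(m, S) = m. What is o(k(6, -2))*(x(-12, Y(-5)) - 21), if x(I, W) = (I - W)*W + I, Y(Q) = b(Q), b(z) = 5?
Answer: 118/3 ≈ 39.333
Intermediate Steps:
Y(Q) = 5
x(I, W) = I + W*(I - W) (x(I, W) = W*(I - W) + I = I + W*(I - W))
o(k(6, -2))*(x(-12, Y(-5)) - 21) = (-2/6)*((-12 - 1*5**2 - 12*5) - 21) = (-2*1/6)*((-12 - 1*25 - 60) - 21) = -((-12 - 25 - 60) - 21)/3 = -(-97 - 21)/3 = -1/3*(-118) = 118/3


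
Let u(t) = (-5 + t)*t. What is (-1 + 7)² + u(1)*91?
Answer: -328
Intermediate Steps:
u(t) = t*(-5 + t)
(-1 + 7)² + u(1)*91 = (-1 + 7)² + (1*(-5 + 1))*91 = 6² + (1*(-4))*91 = 36 - 4*91 = 36 - 364 = -328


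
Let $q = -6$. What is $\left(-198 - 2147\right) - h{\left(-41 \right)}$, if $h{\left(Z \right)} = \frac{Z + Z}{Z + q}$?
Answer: $- \frac{110297}{47} \approx -2346.7$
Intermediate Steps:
$h{\left(Z \right)} = \frac{2 Z}{-6 + Z}$ ($h{\left(Z \right)} = \frac{Z + Z}{Z - 6} = \frac{2 Z}{-6 + Z}$)
$\left(-198 - 2147\right) - h{\left(-41 \right)} = \left(-198 - 2147\right) - 2 \left(-41\right) \frac{1}{-6 - 41} = \left(-198 - 2147\right) - 2 \left(-41\right) \frac{1}{-47} = -2345 - 2 \left(-41\right) \left(- \frac{1}{47}\right) = -2345 - \frac{82}{47} = - \frac{110297}{47}$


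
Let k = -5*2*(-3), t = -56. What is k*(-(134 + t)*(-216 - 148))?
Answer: 851760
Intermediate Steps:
k = 30 (k = -10*(-3) = 30)
k*(-(134 + t)*(-216 - 148)) = 30*(-(134 - 56)*(-216 - 148)) = 30*(-78*(-364)) = 30*(-1*(-28392)) = 30*28392 = 851760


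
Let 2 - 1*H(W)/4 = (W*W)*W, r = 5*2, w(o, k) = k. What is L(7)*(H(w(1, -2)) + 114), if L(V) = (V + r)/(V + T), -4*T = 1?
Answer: 10472/27 ≈ 387.85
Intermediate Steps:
r = 10
H(W) = 8 - 4*W**3 (H(W) = 8 - 4*W*W*W = 8 - 4*W**2*W = 8 - 4*W**3)
T = -1/4 (T = -1/4*1 = -1/4 ≈ -0.25000)
L(V) = (10 + V)/(-1/4 + V) (L(V) = (V + 10)/(V - 1/4) = (10 + V)/(-1/4 + V))
L(7)*(H(w(1, -2)) + 114) = (4*(10 + 7)/(-1 + 4*7))*((8 - 4*(-2)**3) + 114) = (4*17/(-1 + 28))*((8 - 4*(-8)) + 114) = (4*17/27)*((8 + 32) + 114) = (4*(1/27)*17)*(40 + 114) = (68/27)*154 = 10472/27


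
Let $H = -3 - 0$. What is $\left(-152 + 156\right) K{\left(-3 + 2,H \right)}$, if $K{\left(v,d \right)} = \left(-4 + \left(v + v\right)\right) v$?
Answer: $24$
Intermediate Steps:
$H = -3$ ($H = -3 + 0 = -3$)
$K{\left(v,d \right)} = v \left(-4 + 2 v\right)$ ($K{\left(v,d \right)} = \left(-4 + 2 v\right) v = v \left(-4 + 2 v\right)$)
$\left(-152 + 156\right) K{\left(-3 + 2,H \right)} = \left(-152 + 156\right) 2 \left(-3 + 2\right) \left(-2 + \left(-3 + 2\right)\right) = 4 \cdot 2 \left(-1\right) \left(-2 - 1\right) = 4 \cdot 2 \left(-1\right) \left(-3\right) = 4 \cdot 6 = 24$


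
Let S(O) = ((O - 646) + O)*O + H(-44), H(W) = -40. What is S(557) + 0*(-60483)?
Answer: 260636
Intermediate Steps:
S(O) = -40 + O*(-646 + 2*O) (S(O) = ((O - 646) + O)*O - 40 = ((-646 + O) + O)*O - 40 = (-646 + 2*O)*O - 40 = O*(-646 + 2*O) - 40 = -40 + O*(-646 + 2*O))
S(557) + 0*(-60483) = (-40 - 646*557 + 2*557**2) + 0*(-60483) = (-40 - 359822 + 2*310249) + 0 = (-40 - 359822 + 620498) + 0 = 260636 + 0 = 260636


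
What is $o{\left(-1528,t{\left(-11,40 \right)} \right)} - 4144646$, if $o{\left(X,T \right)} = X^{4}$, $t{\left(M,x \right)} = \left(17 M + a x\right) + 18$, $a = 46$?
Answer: $5451212182010$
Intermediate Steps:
$t{\left(M,x \right)} = 18 + 17 M + 46 x$ ($t{\left(M,x \right)} = \left(17 M + 46 x\right) + 18 = 18 + 17 M + 46 x$)
$o{\left(-1528,t{\left(-11,40 \right)} \right)} - 4144646 = \left(-1528\right)^{4} - 4144646 = 5451216326656 - 4144646 = 5451212182010$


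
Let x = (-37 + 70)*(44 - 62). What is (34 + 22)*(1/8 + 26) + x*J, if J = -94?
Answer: 57299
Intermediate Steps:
x = -594 (x = 33*(-18) = -594)
(34 + 22)*(1/8 + 26) + x*J = (34 + 22)*(1/8 + 26) - 594*(-94) = 56*(1/8 + 26) + 55836 = 56*(209/8) + 55836 = 1463 + 55836 = 57299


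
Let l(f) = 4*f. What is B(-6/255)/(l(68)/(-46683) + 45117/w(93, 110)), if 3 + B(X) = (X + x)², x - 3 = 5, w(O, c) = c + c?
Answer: 899693262468/3043368067595 ≈ 0.29562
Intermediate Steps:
w(O, c) = 2*c
x = 8 (x = 3 + 5 = 8)
B(X) = -3 + (8 + X)² (B(X) = -3 + (X + 8)² = -3 + (8 + X)²)
B(-6/255)/(l(68)/(-46683) + 45117/w(93, 110)) = (-3 + (8 - 6/255)²)/((4*68)/(-46683) + 45117/((2*110))) = (-3 + (8 - 6*1/255)²)/(272*(-1/46683) + 45117/220) = (-3 + (8 - 2/85)²)/(-272/46683 + 45117*(1/220)) = (-3 + (678/85)²)/(-272/46683 + 45117/220) = (-3 + 459684/7225)/(2106137071/10270260) = (438009/7225)*(10270260/2106137071) = 899693262468/3043368067595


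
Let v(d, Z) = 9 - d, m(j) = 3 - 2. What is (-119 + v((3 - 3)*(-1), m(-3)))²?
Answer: 12100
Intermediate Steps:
m(j) = 1
(-119 + v((3 - 3)*(-1), m(-3)))² = (-119 + (9 - (3 - 3)*(-1)))² = (-119 + (9 - 0*(-1)))² = (-119 + (9 - 1*0))² = (-119 + (9 + 0))² = (-119 + 9)² = (-110)² = 12100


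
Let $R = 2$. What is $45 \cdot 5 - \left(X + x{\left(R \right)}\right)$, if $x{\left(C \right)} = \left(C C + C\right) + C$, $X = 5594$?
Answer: $-5377$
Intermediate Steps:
$x{\left(C \right)} = C^{2} + 2 C$ ($x{\left(C \right)} = \left(C^{2} + C\right) + C = \left(C + C^{2}\right) + C = C^{2} + 2 C$)
$45 \cdot 5 - \left(X + x{\left(R \right)}\right) = 45 \cdot 5 - \left(5594 + 2 \left(2 + 2\right)\right) = 225 - \left(5594 + 2 \cdot 4\right) = 225 - \left(5594 + 8\right) = 225 - 5602 = -5377$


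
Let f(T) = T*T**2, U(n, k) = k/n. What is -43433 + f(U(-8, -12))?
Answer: -347437/8 ≈ -43430.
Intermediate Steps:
f(T) = T**3
-43433 + f(U(-8, -12)) = -43433 + (-12/(-8))**3 = -43433 + (-12*(-1/8))**3 = -43433 + (3/2)**3 = -43433 + 27/8 = -347437/8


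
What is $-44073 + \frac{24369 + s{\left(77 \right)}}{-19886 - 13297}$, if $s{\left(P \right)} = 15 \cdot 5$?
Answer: $- \frac{162499867}{3687} \approx -44074.0$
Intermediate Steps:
$s{\left(P \right)} = 75$
$-44073 + \frac{24369 + s{\left(77 \right)}}{-19886 - 13297} = -44073 + \frac{24369 + 75}{-19886 - 13297} = -44073 + \frac{24444}{-33183} = -44073 + 24444 \left(- \frac{1}{33183}\right) = -44073 - \frac{2716}{3687} = - \frac{162499867}{3687}$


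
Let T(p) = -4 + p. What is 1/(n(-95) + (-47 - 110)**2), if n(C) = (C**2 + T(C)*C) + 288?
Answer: 1/43367 ≈ 2.3059e-5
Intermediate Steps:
n(C) = 288 + C**2 + C*(-4 + C) (n(C) = (C**2 + (-4 + C)*C) + 288 = (C**2 + C*(-4 + C)) + 288 = 288 + C**2 + C*(-4 + C))
1/(n(-95) + (-47 - 110)**2) = 1/((288 + (-95)**2 - 95*(-4 - 95)) + (-47 - 110)**2) = 1/((288 + 9025 - 95*(-99)) + (-157)**2) = 1/((288 + 9025 + 9405) + 24649) = 1/(18718 + 24649) = 1/43367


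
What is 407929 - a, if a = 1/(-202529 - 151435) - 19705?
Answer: 151367041177/353964 ≈ 4.2763e+5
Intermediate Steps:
a = -6974860621/353964 (a = 1/(-353964) - 19705 = -1/353964 - 19705 = -6974860621/353964 ≈ -19705.)
407929 - a = 407929 - 1*(-6974860621/353964) = 407929 + 6974860621/353964 = 151367041177/353964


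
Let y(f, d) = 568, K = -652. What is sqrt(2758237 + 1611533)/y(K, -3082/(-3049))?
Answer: 3*sqrt(485530)/568 ≈ 3.6803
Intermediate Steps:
sqrt(2758237 + 1611533)/y(K, -3082/(-3049)) = sqrt(2758237 + 1611533)/568 = sqrt(4369770)*(1/568) = (3*sqrt(485530))*(1/568) = 3*sqrt(485530)/568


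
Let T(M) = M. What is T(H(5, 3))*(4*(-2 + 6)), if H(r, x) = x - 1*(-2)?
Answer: 80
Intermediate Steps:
H(r, x) = 2 + x (H(r, x) = x + 2 = 2 + x)
T(H(5, 3))*(4*(-2 + 6)) = (2 + 3)*(4*(-2 + 6)) = 5*(4*4) = 5*16 = 80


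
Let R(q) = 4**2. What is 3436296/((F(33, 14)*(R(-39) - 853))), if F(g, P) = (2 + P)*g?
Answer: -143179/18414 ≈ -7.7756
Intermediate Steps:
F(g, P) = g*(2 + P)
R(q) = 16
3436296/((F(33, 14)*(R(-39) - 853))) = 3436296/(((33*(2 + 14))*(16 - 853))) = 3436296/(((33*16)*(-837))) = 3436296/((528*(-837))) = 3436296/(-441936) = 3436296*(-1/441936) = -143179/18414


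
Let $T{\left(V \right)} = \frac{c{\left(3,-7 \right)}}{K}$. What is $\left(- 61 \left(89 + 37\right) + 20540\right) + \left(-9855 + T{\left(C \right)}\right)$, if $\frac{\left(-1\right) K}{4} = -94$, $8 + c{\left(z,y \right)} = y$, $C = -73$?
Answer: $\frac{1127609}{376} \approx 2999.0$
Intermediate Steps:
$c{\left(z,y \right)} = -8 + y$
$K = 376$ ($K = \left(-4\right) \left(-94\right) = 376$)
$T{\left(V \right)} = - \frac{15}{376}$ ($T{\left(V \right)} = \frac{-8 - 7}{376} = \left(-15\right) \frac{1}{376} = - \frac{15}{376}$)
$\left(- 61 \left(89 + 37\right) + 20540\right) + \left(-9855 + T{\left(C \right)}\right) = \left(- 61 \left(89 + 37\right) + 20540\right) - \frac{3705495}{376} = \left(\left(-61\right) 126 + 20540\right) - \frac{3705495}{376} = \left(-7686 + 20540\right) - \frac{3705495}{376} = 12854 - \frac{3705495}{376} = \frac{1127609}{376}$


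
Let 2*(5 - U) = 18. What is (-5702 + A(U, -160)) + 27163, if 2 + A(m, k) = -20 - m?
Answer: 21443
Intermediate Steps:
U = -4 (U = 5 - ½*18 = 5 - 9 = -4)
A(m, k) = -22 - m (A(m, k) = -2 + (-20 - m) = -22 - m)
(-5702 + A(U, -160)) + 27163 = (-5702 + (-22 - 1*(-4))) + 27163 = (-5702 + (-22 + 4)) + 27163 = (-5702 - 18) + 27163 = -5720 + 27163 = 21443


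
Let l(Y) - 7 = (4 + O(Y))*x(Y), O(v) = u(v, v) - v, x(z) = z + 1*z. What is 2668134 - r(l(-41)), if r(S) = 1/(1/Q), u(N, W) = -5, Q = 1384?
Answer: 2666750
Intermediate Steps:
x(z) = 2*z (x(z) = z + z = 2*z)
O(v) = -5 - v
l(Y) = 7 + 2*Y*(-1 - Y) (l(Y) = 7 + (4 + (-5 - Y))*(2*Y) = 7 + (-1 - Y)*(2*Y) = 7 + 2*Y*(-1 - Y))
r(S) = 1384 (r(S) = 1/(1/1384) = 1384)
2668134 - r(l(-41)) = 2668134 - 1*1384 = 2668134 - 1384 = 2666750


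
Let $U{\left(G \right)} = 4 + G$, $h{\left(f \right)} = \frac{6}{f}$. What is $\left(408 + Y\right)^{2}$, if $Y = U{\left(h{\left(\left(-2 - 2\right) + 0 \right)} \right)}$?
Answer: $\frac{674041}{4} \approx 1.6851 \cdot 10^{5}$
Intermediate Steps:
$Y = \frac{5}{2}$ ($Y = 4 + \frac{6}{\left(-2 - 2\right) + 0} = 4 + \frac{6}{-4 + 0} = 4 + \frac{6}{-4} = 4 + 6 \left(- \frac{1}{4}\right) = 4 - \frac{3}{2} = \frac{5}{2} \approx 2.5$)
$\left(408 + Y\right)^{2} = \left(408 + \frac{5}{2}\right)^{2} = \left(\frac{821}{2}\right)^{2} = \frac{674041}{4}$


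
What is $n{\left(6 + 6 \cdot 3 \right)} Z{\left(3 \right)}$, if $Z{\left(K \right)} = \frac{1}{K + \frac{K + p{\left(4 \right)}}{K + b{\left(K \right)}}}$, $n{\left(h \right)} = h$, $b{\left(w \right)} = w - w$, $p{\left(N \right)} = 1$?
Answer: $\frac{72}{13} \approx 5.5385$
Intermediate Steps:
$b{\left(w \right)} = 0$
$Z{\left(K \right)} = \frac{1}{K + \frac{1 + K}{K}}$ ($Z{\left(K \right)} = \frac{1}{K + \frac{K + 1}{K + 0}} = \frac{1}{K + \frac{1 + K}{K}}$)
$n{\left(6 + 6 \cdot 3 \right)} Z{\left(3 \right)} = \left(6 + 6 \cdot 3\right) \frac{3}{1 + 3 + 3^{2}} = \left(6 + 18\right) \frac{3}{1 + 3 + 9} = 24 \cdot \frac{3}{13} = \frac{72}{13}$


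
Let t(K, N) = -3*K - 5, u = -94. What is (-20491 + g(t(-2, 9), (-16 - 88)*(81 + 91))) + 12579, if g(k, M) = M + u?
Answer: -25894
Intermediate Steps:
t(K, N) = -5 - 3*K
g(k, M) = -94 + M (g(k, M) = M - 94 = -94 + M)
(-20491 + g(t(-2, 9), (-16 - 88)*(81 + 91))) + 12579 = (-20491 + (-94 + (-16 - 88)*(81 + 91))) + 12579 = (-20491 + (-94 - 104*172)) + 12579 = (-20491 + (-94 - 17888)) + 12579 = (-20491 - 17982) + 12579 = -38473 + 12579 = -25894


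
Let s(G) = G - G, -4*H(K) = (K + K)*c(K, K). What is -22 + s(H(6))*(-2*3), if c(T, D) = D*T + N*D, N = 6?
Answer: -22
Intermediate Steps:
c(T, D) = 6*D + D*T (c(T, D) = D*T + 6*D = 6*D + D*T)
H(K) = -K²*(6 + K)/2 (H(K) = -(K + K)*K*(6 + K)/4 = -2*K*K*(6 + K)/4 = -K²*(6 + K)/2)
s(G) = 0
-22 + s(H(6))*(-2*3) = -22 + 0*(-2*3) = -22 + 0*(-6) = -22 + 0 = -22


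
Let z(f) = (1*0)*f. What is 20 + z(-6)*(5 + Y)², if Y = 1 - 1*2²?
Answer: 20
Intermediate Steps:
Y = -3 (Y = 1 - 1*4 = 1 - 4 = -3)
z(f) = 0 (z(f) = 0*f = 0)
20 + z(-6)*(5 + Y)² = 20 + 0*(5 - 3)² = 20 + 0*2² = 20 + 0*4 = 20 + 0 = 20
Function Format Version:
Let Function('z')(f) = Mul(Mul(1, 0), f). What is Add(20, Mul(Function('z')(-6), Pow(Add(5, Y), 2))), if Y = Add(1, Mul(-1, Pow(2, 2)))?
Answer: 20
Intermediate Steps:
Y = -3 (Y = Add(1, Mul(-1, 4)) = Add(1, -4) = -3)
Function('z')(f) = 0 (Function('z')(f) = Mul(0, f) = 0)
Add(20, Mul(Function('z')(-6), Pow(Add(5, Y), 2))) = Add(20, Mul(0, Pow(Add(5, -3), 2))) = Add(20, Mul(0, Pow(2, 2))) = Add(20, Mul(0, 4)) = Add(20, 0) = 20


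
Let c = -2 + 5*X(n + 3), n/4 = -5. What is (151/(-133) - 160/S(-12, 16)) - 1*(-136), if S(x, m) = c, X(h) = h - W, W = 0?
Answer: 1581799/11571 ≈ 136.70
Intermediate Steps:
n = -20 (n = 4*(-5) = -20)
X(h) = h (X(h) = h - 1*0 = h + 0 = h)
c = -87 (c = -2 + 5*(-20 + 3) = -2 + 5*(-17) = -2 - 85 = -87)
S(x, m) = -87
(151/(-133) - 160/S(-12, 16)) - 1*(-136) = (151/(-133) - 160/(-87)) - 1*(-136) = (151*(-1/133) - 160*(-1/87)) + 136 = (-151/133 + 160/87) + 136 = 8143/11571 + 136 = 1581799/11571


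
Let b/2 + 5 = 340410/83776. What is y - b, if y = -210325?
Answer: -629286795/2992 ≈ -2.1032e+5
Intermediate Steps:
b = -5605/2992 (b = -10 + 2*(340410/83776) = -10 + 2*(340410*(1/83776)) = -10 + 2*(24315/5984) = -10 + 24315/2992 = -5605/2992 ≈ -1.8733)
y - b = -210325 - 1*(-5605/2992) = -210325 + 5605/2992 = -629286795/2992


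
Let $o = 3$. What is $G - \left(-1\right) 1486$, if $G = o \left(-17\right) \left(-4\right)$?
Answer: $1690$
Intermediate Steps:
$G = 204$ ($G = 3 \left(-17\right) \left(-4\right) = \left(-51\right) \left(-4\right) = 204$)
$G - \left(-1\right) 1486 = 204 - \left(-1\right) 1486 = 204 - -1486 = 204 + 1486 = 1690$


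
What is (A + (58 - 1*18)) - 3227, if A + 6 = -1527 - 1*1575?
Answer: -6295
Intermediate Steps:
A = -3108 (A = -6 + (-1527 - 1*1575) = -6 + (-1527 - 1575) = -6 - 3102 = -3108)
(A + (58 - 1*18)) - 3227 = (-3108 + (58 - 1*18)) - 3227 = (-3108 + (58 - 18)) - 3227 = (-3108 + 40) - 3227 = -3068 - 3227 = -6295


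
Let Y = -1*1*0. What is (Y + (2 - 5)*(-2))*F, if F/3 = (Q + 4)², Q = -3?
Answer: 18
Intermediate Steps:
F = 3 (F = 3*(-3 + 4)² = 3*1² = 3*1 = 3)
Y = 0 (Y = -1*0 = 0)
(Y + (2 - 5)*(-2))*F = (0 + (2 - 5)*(-2))*3 = (0 - 3*(-2))*3 = (0 + 6)*3 = 6*3 = 18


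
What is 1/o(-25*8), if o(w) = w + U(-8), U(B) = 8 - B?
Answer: -1/184 ≈ -0.0054348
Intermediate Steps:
o(w) = 16 + w (o(w) = w + (8 - 1*(-8)) = w + (8 + 8) = w + 16 = 16 + w)
1/o(-25*8) = 1/(16 - 25*8) = 1/(16 - 200) = 1/(-184) = -1/184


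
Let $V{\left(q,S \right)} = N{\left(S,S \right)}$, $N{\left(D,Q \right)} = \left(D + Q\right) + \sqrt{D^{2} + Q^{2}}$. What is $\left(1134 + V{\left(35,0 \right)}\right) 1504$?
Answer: $1705536$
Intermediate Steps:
$N{\left(D,Q \right)} = D + Q + \sqrt{D^{2} + Q^{2}}$
$V{\left(q,S \right)} = 2 S + \sqrt{2} \sqrt{S^{2}}$ ($V{\left(q,S \right)} = S + S + \sqrt{S^{2} + S^{2}} = S + S + \sqrt{2 S^{2}} = S + S + \sqrt{2} \sqrt{S^{2}} = 2 S + \sqrt{2} \sqrt{S^{2}}$)
$\left(1134 + V{\left(35,0 \right)}\right) 1504 = \left(1134 + \left(2 \cdot 0 + \sqrt{2} \sqrt{0^{2}}\right)\right) 1504 = \left(1134 + \left(0 + \sqrt{2} \sqrt{0}\right)\right) 1504 = \left(1134 + \left(0 + \sqrt{2} \cdot 0\right)\right) 1504 = \left(1134 + \left(0 + 0\right)\right) 1504 = \left(1134 + 0\right) 1504 = 1134 \cdot 1504 = 1705536$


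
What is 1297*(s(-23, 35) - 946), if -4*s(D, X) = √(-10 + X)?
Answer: -4914333/4 ≈ -1.2286e+6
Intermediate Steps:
s(D, X) = -√(-10 + X)/4
1297*(s(-23, 35) - 946) = 1297*(-√(-10 + 35)/4 - 946) = 1297*(-√25/4 - 946) = 1297*(-¼*5 - 946) = 1297*(-5/4 - 946) = 1297*(-3789/4) = -4914333/4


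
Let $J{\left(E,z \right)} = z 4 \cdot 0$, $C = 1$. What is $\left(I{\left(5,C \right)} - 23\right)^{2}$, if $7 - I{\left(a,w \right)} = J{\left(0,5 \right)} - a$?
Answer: $121$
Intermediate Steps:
$J{\left(E,z \right)} = 0$ ($J{\left(E,z \right)} = 4 z 0 = 0$)
$I{\left(a,w \right)} = 7 + a$ ($I{\left(a,w \right)} = 7 - \left(0 - a\right) = 7 - - a = 7 + a$)
$\left(I{\left(5,C \right)} - 23\right)^{2} = \left(\left(7 + 5\right) - 23\right)^{2} = \left(12 - 23\right)^{2} = \left(-11\right)^{2} = 121$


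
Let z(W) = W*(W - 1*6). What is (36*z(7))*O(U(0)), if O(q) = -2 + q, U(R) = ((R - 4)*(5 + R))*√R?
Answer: -504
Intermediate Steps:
U(R) = √R*(-4 + R)*(5 + R) (U(R) = ((-4 + R)*(5 + R))*√R = √R*(-4 + R)*(5 + R))
z(W) = W*(-6 + W) (z(W) = W*(W - 6) = W*(-6 + W))
(36*z(7))*O(U(0)) = (36*(7*(-6 + 7)))*(-2 + √0*(-20 + 0 + 0²)) = (36*(7*1))*(-2 + 0*(-20 + 0 + 0)) = (36*7)*(-2 + 0*(-20)) = 252*(-2 + 0) = 252*(-2) = -504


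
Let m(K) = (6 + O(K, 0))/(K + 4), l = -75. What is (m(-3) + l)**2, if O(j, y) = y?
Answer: 4761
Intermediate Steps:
m(K) = 6/(4 + K) (m(K) = (6 + 0)/(K + 4) = 6/(4 + K))
(m(-3) + l)**2 = (6/(4 - 3) - 75)**2 = (6/1 - 75)**2 = (6*1 - 75)**2 = (6 - 75)**2 = (-69)**2 = 4761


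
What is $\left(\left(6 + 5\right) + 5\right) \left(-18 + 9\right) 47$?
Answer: $-6768$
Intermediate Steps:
$\left(\left(6 + 5\right) + 5\right) \left(-18 + 9\right) 47 = \left(11 + 5\right) \left(-9\right) 47 = 16 \left(-9\right) 47 = \left(-144\right) 47 = -6768$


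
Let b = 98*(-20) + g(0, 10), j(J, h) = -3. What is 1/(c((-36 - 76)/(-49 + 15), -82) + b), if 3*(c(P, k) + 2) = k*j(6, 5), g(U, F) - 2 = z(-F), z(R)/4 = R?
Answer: -1/1918 ≈ -0.00052138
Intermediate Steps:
z(R) = 4*R
g(U, F) = 2 - 4*F (g(U, F) = 2 + 4*(-F) = 2 - 4*F)
b = -1998 (b = 98*(-20) + (2 - 4*10) = -1960 + (2 - 40) = -1960 - 38 = -1998)
c(P, k) = -2 - k (c(P, k) = -2 + (k*(-3))/3 = -2 + (-3*k)/3 = -2 - k)
1/(c((-36 - 76)/(-49 + 15), -82) + b) = 1/((-2 - 1*(-82)) - 1998) = 1/((-2 + 82) - 1998) = 1/(80 - 1998) = 1/(-1918) = -1/1918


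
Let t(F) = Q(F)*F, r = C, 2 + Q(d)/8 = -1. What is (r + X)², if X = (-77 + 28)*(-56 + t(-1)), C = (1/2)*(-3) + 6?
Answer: 9891025/4 ≈ 2.4728e+6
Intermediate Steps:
Q(d) = -24 (Q(d) = -16 + 8*(-1) = -16 - 8 = -24)
C = 9/2 (C = (1*(½))*(-3) + 6 = (½)*(-3) + 6 = -3/2 + 6 = 9/2 ≈ 4.5000)
r = 9/2 ≈ 4.5000
t(F) = -24*F
X = 1568 (X = (-77 + 28)*(-56 - 24*(-1)) = -49*(-56 + 24) = -49*(-32) = 1568)
(r + X)² = (9/2 + 1568)² = (3145/2)² = 9891025/4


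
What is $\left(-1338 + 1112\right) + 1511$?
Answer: $1285$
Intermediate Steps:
$\left(-1338 + 1112\right) + 1511 = -226 + 1511 = 1285$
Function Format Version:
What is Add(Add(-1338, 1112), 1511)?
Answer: 1285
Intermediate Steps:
Add(Add(-1338, 1112), 1511) = Add(-226, 1511) = 1285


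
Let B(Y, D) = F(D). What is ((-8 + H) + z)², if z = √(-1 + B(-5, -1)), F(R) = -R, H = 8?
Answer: 0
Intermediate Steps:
B(Y, D) = -D
z = 0 (z = √(-1 - 1*(-1)) = √(-1 + 1) = √0 = 0)
((-8 + H) + z)² = ((-8 + 8) + 0)² = (0 + 0)² = 0² = 0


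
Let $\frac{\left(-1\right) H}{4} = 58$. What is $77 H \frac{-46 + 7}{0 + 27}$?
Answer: $\frac{232232}{9} \approx 25804.0$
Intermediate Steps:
$H = -232$ ($H = \left(-4\right) 58 = -232$)
$77 H \frac{-46 + 7}{0 + 27} = 77 \left(-232\right) \frac{-46 + 7}{0 + 27} = - 17864 \left(- \frac{39}{27}\right) = - 17864 \left(\left(-39\right) \frac{1}{27}\right) = \left(-17864\right) \left(- \frac{13}{9}\right) = \frac{232232}{9}$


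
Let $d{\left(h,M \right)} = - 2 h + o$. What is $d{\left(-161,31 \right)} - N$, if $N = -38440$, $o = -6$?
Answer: $38756$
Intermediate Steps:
$d{\left(h,M \right)} = -6 - 2 h$ ($d{\left(h,M \right)} = - 2 h - 6 = -6 - 2 h$)
$d{\left(-161,31 \right)} - N = \left(-6 - -322\right) - -38440 = \left(-6 + 322\right) + 38440 = 316 + 38440 = 38756$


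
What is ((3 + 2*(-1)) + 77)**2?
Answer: 6084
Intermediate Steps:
((3 + 2*(-1)) + 77)**2 = ((3 - 2) + 77)**2 = (1 + 77)**2 = 78**2 = 6084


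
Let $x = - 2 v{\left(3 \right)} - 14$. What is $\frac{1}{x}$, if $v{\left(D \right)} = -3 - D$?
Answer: $- \frac{1}{2} \approx -0.5$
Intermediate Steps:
$x = -2$ ($x = - 2 \left(-3 - 3\right) - 14 = \left(-2\right) \left(-6\right) - 14 = 12 - 14 = -2$)
$\frac{1}{x} = \frac{1}{-2} = - \frac{1}{2}$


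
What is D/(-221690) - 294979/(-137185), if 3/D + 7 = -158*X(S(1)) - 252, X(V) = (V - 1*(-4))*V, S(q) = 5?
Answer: 96377521811149/44822005357570 ≈ 2.1502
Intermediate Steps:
X(V) = V*(4 + V) (X(V) = (V + 4)*V = (4 + V)*V = V*(4 + V))
D = -3/7369 (D = 3/(-7 + (-790*(4 + 5) - 252)) = 3/(-7 + (-790*9 - 252)) = 3/(-7 + (-158*45 - 252)) = 3/(-7 + (-7110 - 252)) = 3/(-7 - 7362) = 3/(-7369) = 3*(-1/7369) = -3/7369 ≈ -0.00040711)
D/(-221690) - 294979/(-137185) = -3/7369/(-221690) - 294979/(-137185) = -3/7369*(-1/221690) - 294979*(-1/137185) = 3/1633633610 + 294979/137185 = 96377521811149/44822005357570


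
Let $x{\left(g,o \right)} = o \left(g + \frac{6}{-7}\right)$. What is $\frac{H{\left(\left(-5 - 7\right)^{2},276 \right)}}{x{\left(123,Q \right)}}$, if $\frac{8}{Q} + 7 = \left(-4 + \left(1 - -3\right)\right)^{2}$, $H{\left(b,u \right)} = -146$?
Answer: $\frac{3577}{3420} \approx 1.0459$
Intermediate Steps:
$Q = - \frac{8}{7}$ ($Q = \frac{8}{-7 + \left(-4 + \left(1 - -3\right)\right)^{2}} = \frac{8}{-7 + \left(-4 + \left(1 + 3\right)\right)^{2}} = \frac{8}{-7 + \left(-4 + 4\right)^{2}} = \frac{8}{-7 + 0^{2}} = \frac{8}{-7 + 0} = \frac{8}{-7} = 8 \left(- \frac{1}{7}\right) = - \frac{8}{7} \approx -1.1429$)
$x{\left(g,o \right)} = o \left(- \frac{6}{7} + g\right)$ ($x{\left(g,o \right)} = o \left(g + 6 \left(- \frac{1}{7}\right)\right) = o \left(g - \frac{6}{7}\right) = o \left(- \frac{6}{7} + g\right)$)
$\frac{H{\left(\left(-5 - 7\right)^{2},276 \right)}}{x{\left(123,Q \right)}} = - \frac{146}{\frac{1}{7} \left(- \frac{8}{7}\right) \left(-6 + 7 \cdot 123\right)} = - \frac{146}{\frac{1}{7} \left(- \frac{8}{7}\right) \left(-6 + 861\right)} = - \frac{146}{\frac{1}{7} \left(- \frac{8}{7}\right) 855} = - \frac{146}{- \frac{6840}{49}} = \left(-146\right) \left(- \frac{49}{6840}\right) = \frac{3577}{3420}$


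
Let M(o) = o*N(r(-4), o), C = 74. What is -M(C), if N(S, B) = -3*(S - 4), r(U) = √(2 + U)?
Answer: -888 + 222*I*√2 ≈ -888.0 + 313.96*I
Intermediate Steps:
N(S, B) = 12 - 3*S (N(S, B) = -3*(-4 + S) = 12 - 3*S)
M(o) = o*(12 - 3*I*√2) (M(o) = o*(12 - 3*√(2 - 4)) = o*(12 - 3*I*√2))
-M(C) = -3*74*(4 - I*√2) = -(888 - 222*I*√2) = -888 + 222*I*√2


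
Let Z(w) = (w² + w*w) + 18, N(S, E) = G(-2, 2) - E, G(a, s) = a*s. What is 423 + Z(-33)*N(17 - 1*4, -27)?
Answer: 50931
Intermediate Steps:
N(S, E) = -4 - E (N(S, E) = -2*2 - E = -4 - E)
Z(w) = 18 + 2*w² (Z(w) = (w² + w²) + 18 = 2*w² + 18 = 18 + 2*w²)
423 + Z(-33)*N(17 - 1*4, -27) = 423 + (18 + 2*(-33)²)*(-4 - 1*(-27)) = 423 + (18 + 2*1089)*(-4 + 27) = 423 + (18 + 2178)*23 = 423 + 2196*23 = 423 + 50508 = 50931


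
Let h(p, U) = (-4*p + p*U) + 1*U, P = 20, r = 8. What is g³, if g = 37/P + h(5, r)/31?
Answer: 4973940243/238328000 ≈ 20.870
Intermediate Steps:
h(p, U) = U - 4*p + U*p (h(p, U) = (-4*p + U*p) + U = U - 4*p + U*p)
g = 1707/620 (g = 37/20 + (8 - 4*5 + 8*5)/31 = 37*(1/20) + (8 - 20 + 40)*(1/31) = 37/20 + 28*(1/31) = 37/20 + 28/31 = 1707/620 ≈ 2.7532)
g³ = (1707/620)³ = 4973940243/238328000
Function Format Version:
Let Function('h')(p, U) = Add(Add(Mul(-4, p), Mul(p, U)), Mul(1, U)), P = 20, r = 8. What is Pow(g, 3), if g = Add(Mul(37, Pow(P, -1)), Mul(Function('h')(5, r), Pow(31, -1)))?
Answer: Rational(4973940243, 238328000) ≈ 20.870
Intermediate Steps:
Function('h')(p, U) = Add(U, Mul(-4, p), Mul(U, p)) (Function('h')(p, U) = Add(Add(Mul(-4, p), Mul(U, p)), U) = Add(U, Mul(-4, p), Mul(U, p)))
g = Rational(1707, 620) (g = Add(Mul(37, Pow(20, -1)), Mul(Add(8, Mul(-4, 5), Mul(8, 5)), Pow(31, -1))) = Add(Mul(37, Rational(1, 20)), Mul(Add(8, -20, 40), Rational(1, 31))) = Add(Rational(37, 20), Mul(28, Rational(1, 31))) = Add(Rational(37, 20), Rational(28, 31)) = Rational(1707, 620) ≈ 2.7532)
Pow(g, 3) = Pow(Rational(1707, 620), 3) = Rational(4973940243, 238328000)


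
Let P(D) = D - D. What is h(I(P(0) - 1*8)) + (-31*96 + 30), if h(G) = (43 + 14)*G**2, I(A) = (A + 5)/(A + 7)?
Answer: -2433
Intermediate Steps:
P(D) = 0
I(A) = (5 + A)/(7 + A)
h(G) = 57*G**2
h(I(P(0) - 1*8)) + (-31*96 + 30) = 57*((5 + (0 - 1*8))/(7 + (0 - 1*8)))**2 + (-31*96 + 30) = 57*((5 + (0 - 8))/(7 + (0 - 8)))**2 + (-2976 + 30) = 57*((5 - 8)/(7 - 8))**2 - 2946 = 57*(-3/(-1))**2 - 2946 = 57*(-1*(-3))**2 - 2946 = 57*3**2 - 2946 = 57*9 - 2946 = 513 - 2946 = -2433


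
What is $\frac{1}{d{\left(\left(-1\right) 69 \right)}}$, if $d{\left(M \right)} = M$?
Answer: $- \frac{1}{69} \approx -0.014493$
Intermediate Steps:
$\frac{1}{d{\left(\left(-1\right) 69 \right)}} = \frac{1}{\left(-1\right) 69} = \frac{1}{-69} = - \frac{1}{69}$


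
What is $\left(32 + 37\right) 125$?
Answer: $8625$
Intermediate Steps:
$\left(32 + 37\right) 125 = 69 \cdot 125 = 8625$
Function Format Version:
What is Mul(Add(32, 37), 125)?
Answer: 8625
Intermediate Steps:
Mul(Add(32, 37), 125) = Mul(69, 125) = 8625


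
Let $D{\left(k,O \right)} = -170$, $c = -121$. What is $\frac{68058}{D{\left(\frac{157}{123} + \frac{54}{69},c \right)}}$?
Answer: $- \frac{34029}{85} \approx -400.34$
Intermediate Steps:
$\frac{68058}{D{\left(\frac{157}{123} + \frac{54}{69},c \right)}} = \frac{68058}{-170} = 68058 \left(- \frac{1}{170}\right) = - \frac{34029}{85}$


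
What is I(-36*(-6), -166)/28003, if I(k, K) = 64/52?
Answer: 16/364039 ≈ 4.3951e-5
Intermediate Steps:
I(k, K) = 16/13 (I(k, K) = 64*(1/52) = 16/13)
I(-36*(-6), -166)/28003 = (16/13)/28003 = (16/13)*(1/28003) = 16/364039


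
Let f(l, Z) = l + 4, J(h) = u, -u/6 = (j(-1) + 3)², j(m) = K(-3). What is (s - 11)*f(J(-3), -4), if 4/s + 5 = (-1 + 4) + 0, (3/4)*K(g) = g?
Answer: 26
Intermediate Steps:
K(g) = 4*g/3
j(m) = -4 (j(m) = (4/3)*(-3) = -4)
u = -6 (u = -6*(-4 + 3)² = -6*(-1)² = -6*1 = -6)
s = -2 (s = 4/(-5 + ((-1 + 4) + 0)) = 4/(-5 + (3 + 0)) = 4/(-5 + 3) = 4/(-2) = 4*(-½) = -2)
J(h) = -6
f(l, Z) = 4 + l
(s - 11)*f(J(-3), -4) = (-2 - 11)*(4 - 6) = -13*(-2) = 26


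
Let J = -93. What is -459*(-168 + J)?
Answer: 119799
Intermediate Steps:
-459*(-168 + J) = -459*(-168 - 93) = -459*(-261) = 119799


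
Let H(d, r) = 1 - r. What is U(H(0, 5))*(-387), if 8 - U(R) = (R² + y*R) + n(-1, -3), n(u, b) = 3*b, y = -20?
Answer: 30573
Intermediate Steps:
U(R) = 17 - R² + 20*R (U(R) = 8 - ((R² - 20*R) + 3*(-3)) = 8 - ((R² - 20*R) - 9) = 8 - (-9 + R² - 20*R) = 8 + (9 - R² + 20*R) = 17 - R² + 20*R)
U(H(0, 5))*(-387) = (17 - (1 - 1*5)² + 20*(1 - 1*5))*(-387) = (17 - (1 - 5)² + 20*(1 - 5))*(-387) = (17 - 1*(-4)² + 20*(-4))*(-387) = (17 - 1*16 - 80)*(-387) = (17 - 16 - 80)*(-387) = -79*(-387) = 30573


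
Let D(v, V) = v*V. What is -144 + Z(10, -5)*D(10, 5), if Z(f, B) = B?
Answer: -394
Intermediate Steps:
D(v, V) = V*v
-144 + Z(10, -5)*D(10, 5) = -144 - 25*10 = -144 - 5*50 = -144 - 250 = -394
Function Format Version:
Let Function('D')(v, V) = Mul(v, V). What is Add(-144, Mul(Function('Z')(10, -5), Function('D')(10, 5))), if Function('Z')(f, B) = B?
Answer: -394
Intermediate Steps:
Function('D')(v, V) = Mul(V, v)
Add(-144, Mul(Function('Z')(10, -5), Function('D')(10, 5))) = Add(-144, Mul(-5, Mul(5, 10))) = Add(-144, Mul(-5, 50)) = Add(-144, -250) = -394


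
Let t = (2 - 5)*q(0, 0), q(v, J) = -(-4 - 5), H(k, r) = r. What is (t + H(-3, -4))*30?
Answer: -930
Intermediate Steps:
q(v, J) = 9 (q(v, J) = -1*(-9) = 9)
t = -27 (t = (2 - 5)*9 = -3*9 = -27)
(t + H(-3, -4))*30 = (-27 - 4)*30 = -31*30 = -930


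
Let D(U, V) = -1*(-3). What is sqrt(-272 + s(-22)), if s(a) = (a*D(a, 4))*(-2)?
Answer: 2*I*sqrt(35) ≈ 11.832*I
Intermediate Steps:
D(U, V) = 3
s(a) = -6*a (s(a) = (a*3)*(-2) = (3*a)*(-2) = -6*a)
sqrt(-272 + s(-22)) = sqrt(-272 - 6*(-22)) = sqrt(-272 + 132) = sqrt(-140) = 2*I*sqrt(35)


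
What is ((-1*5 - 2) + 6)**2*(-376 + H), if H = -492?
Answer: -868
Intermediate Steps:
((-1*5 - 2) + 6)**2*(-376 + H) = ((-1*5 - 2) + 6)**2*(-376 - 492) = ((-5 - 2) + 6)**2*(-868) = (-7 + 6)**2*(-868) = (-1)**2*(-868) = 1*(-868) = -868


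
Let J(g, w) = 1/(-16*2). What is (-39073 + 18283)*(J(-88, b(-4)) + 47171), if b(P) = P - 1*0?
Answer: -15690951045/16 ≈ -9.8068e+8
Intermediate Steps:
b(P) = P (b(P) = P + 0 = P)
J(g, w) = -1/32 (J(g, w) = 1/(-32) = -1/32)
(-39073 + 18283)*(J(-88, b(-4)) + 47171) = (-39073 + 18283)*(-1/32 + 47171) = -20790*1509471/32 = -15690951045/16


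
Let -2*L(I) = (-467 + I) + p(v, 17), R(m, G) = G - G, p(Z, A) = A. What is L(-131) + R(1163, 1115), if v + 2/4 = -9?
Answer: 581/2 ≈ 290.50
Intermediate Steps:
v = -19/2 (v = -1/2 - 9 = -19/2 ≈ -9.5000)
R(m, G) = 0
L(I) = 225 - I/2 (L(I) = -((-467 + I) + 17)/2 = -(-450 + I)/2 = 225 - I/2)
L(-131) + R(1163, 1115) = (225 - 1/2*(-131)) + 0 = (225 + 131/2) + 0 = 581/2 + 0 = 581/2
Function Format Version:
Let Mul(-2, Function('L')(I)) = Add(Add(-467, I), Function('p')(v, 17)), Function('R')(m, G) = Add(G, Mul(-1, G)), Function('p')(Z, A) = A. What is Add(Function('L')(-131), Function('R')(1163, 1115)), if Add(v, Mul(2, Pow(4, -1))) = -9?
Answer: Rational(581, 2) ≈ 290.50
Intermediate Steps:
v = Rational(-19, 2) (v = Add(Rational(-1, 2), -9) = Rational(-19, 2) ≈ -9.5000)
Function('R')(m, G) = 0
Function('L')(I) = Add(225, Mul(Rational(-1, 2), I)) (Function('L')(I) = Mul(Rational(-1, 2), Add(Add(-467, I), 17)) = Mul(Rational(-1, 2), Add(-450, I)) = Add(225, Mul(Rational(-1, 2), I)))
Add(Function('L')(-131), Function('R')(1163, 1115)) = Add(Add(225, Mul(Rational(-1, 2), -131)), 0) = Add(Add(225, Rational(131, 2)), 0) = Add(Rational(581, 2), 0) = Rational(581, 2)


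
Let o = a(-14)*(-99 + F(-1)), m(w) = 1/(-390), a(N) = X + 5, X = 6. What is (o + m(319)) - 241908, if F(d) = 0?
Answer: -94768831/390 ≈ -2.4300e+5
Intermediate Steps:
a(N) = 11 (a(N) = 6 + 5 = 11)
m(w) = -1/390
o = -1089 (o = 11*(-99 + 0) = 11*(-99) = -1089)
(o + m(319)) - 241908 = (-1089 - 1/390) - 241908 = -424711/390 - 241908 = -94768831/390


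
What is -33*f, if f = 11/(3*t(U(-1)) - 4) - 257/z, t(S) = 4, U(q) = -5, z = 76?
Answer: 10065/152 ≈ 66.217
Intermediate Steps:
f = -305/152 (f = 11/(3*4 - 4) - 257/76 = 11/(12 - 4) - 257*1/76 = 11/8 - 257/76 = -305/152 ≈ -2.0066)
-33*f = -33*(-305/152) = 10065/152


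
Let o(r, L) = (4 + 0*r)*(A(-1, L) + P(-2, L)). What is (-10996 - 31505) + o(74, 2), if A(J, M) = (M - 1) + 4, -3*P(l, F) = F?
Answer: -127451/3 ≈ -42484.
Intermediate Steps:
P(l, F) = -F/3
A(J, M) = 3 + M (A(J, M) = (-1 + M) + 4 = 3 + M)
o(r, L) = 12 + 8*L/3 (o(r, L) = (4 + 0*r)*((3 + L) - L/3) = (4 + 0)*(3 + 2*L/3) = 4*(3 + 2*L/3) = 12 + 8*L/3)
(-10996 - 31505) + o(74, 2) = (-10996 - 31505) + (12 + (8/3)*2) = -42501 + (12 + 16/3) = -42501 + 52/3 = -127451/3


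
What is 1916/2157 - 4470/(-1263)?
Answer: 4020566/908097 ≈ 4.4275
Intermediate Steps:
1916/2157 - 4470/(-1263) = 1916*(1/2157) - 4470*(-1/1263) = 1916/2157 + 1490/421 = 4020566/908097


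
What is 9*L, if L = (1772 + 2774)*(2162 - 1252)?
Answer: 37231740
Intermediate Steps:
L = 4136860 (L = 4546*910 = 4136860)
9*L = 9*4136860 = 37231740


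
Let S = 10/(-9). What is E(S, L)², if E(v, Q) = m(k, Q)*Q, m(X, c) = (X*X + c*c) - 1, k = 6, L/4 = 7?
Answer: 525876624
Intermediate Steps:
L = 28 (L = 4*7 = 28)
S = -10/9 (S = 10*(-⅑) = -10/9 ≈ -1.1111)
m(X, c) = -1 + X² + c² (m(X, c) = (X² + c²) - 1 = -1 + X² + c²)
E(v, Q) = Q*(35 + Q²) (E(v, Q) = (-1 + 6² + Q²)*Q = (-1 + 36 + Q²)*Q = (35 + Q²)*Q = Q*(35 + Q²))
E(S, L)² = (28*(35 + 28²))² = (28*(35 + 784))² = (28*819)² = 22932² = 525876624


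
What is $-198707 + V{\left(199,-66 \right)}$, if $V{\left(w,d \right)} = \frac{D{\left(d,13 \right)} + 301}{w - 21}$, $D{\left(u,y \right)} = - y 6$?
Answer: $- \frac{35369623}{178} \approx -1.9871 \cdot 10^{5}$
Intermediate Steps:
$D{\left(u,y \right)} = - 6 y$
$V{\left(w,d \right)} = \frac{223}{-21 + w}$ ($V{\left(w,d \right)} = \frac{\left(-6\right) 13 + 301}{w - 21} = \frac{-78 + 301}{-21 + w} = \frac{223}{-21 + w}$)
$-198707 + V{\left(199,-66 \right)} = -198707 + \frac{223}{-21 + 199} = -198707 + \frac{223}{178} = - \frac{35369623}{178}$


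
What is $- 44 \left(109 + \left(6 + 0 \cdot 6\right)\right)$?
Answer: $-5060$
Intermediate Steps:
$- 44 \left(109 + \left(6 + 0 \cdot 6\right)\right) = - 44 \left(109 + \left(6 + 0\right)\right) = - 44 \left(109 + 6\right) = \left(-44\right) 115 = -5060$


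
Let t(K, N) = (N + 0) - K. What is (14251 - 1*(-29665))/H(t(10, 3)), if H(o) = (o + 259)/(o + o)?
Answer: -21958/9 ≈ -2439.8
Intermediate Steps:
t(K, N) = N - K
H(o) = (259 + o)/(2*o) (H(o) = (259 + o)/((2*o)) = (259 + o)*(1/(2*o)) = (259 + o)/(2*o))
(14251 - 1*(-29665))/H(t(10, 3)) = (14251 - 1*(-29665))/(((259 + (3 - 1*10))/(2*(3 - 1*10)))) = (14251 + 29665)/(((259 + (3 - 10))/(2*(3 - 10)))) = 43916/(((½)*(259 - 7)/(-7))) = 43916/(((½)*(-⅐)*252)) = 43916/(-18) = 43916*(-1/18) = -21958/9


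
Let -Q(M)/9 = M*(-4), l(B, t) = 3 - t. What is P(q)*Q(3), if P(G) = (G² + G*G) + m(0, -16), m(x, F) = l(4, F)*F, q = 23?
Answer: 81432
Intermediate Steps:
m(x, F) = F*(3 - F) (m(x, F) = (3 - F)*F = F*(3 - F))
P(G) = -304 + 2*G² (P(G) = (G² + G*G) - 16*(3 - 1*(-16)) = (G² + G²) - 16*(3 + 16) = 2*G² - 16*19 = 2*G² - 304 = -304 + 2*G²)
Q(M) = 36*M (Q(M) = -9*M*(-4) = -(-36)*M = 36*M)
P(q)*Q(3) = (-304 + 2*23²)*(36*3) = (-304 + 2*529)*108 = (-304 + 1058)*108 = 754*108 = 81432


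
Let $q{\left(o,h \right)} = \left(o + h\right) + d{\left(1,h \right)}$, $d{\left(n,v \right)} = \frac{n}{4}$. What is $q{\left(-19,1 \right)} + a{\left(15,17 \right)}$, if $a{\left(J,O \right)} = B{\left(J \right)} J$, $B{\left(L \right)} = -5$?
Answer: $- \frac{371}{4} \approx -92.75$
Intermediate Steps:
$d{\left(n,v \right)} = \frac{n}{4}$ ($d{\left(n,v \right)} = n \frac{1}{4} = \frac{n}{4}$)
$q{\left(o,h \right)} = \frac{1}{4} + h + o$ ($q{\left(o,h \right)} = \left(o + h\right) + \frac{1}{4} \cdot 1 = \left(h + o\right) + \frac{1}{4} = \frac{1}{4} + h + o$)
$a{\left(J,O \right)} = - 5 J$
$q{\left(-19,1 \right)} + a{\left(15,17 \right)} = \left(\frac{1}{4} + 1 - 19\right) - 75 = - \frac{71}{4} - 75 = - \frac{371}{4}$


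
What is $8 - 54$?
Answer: $-46$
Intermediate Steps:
$8 - 54 = -46$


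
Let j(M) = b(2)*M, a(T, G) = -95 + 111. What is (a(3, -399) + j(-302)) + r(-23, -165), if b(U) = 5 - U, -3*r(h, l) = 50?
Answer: -2720/3 ≈ -906.67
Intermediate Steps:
r(h, l) = -50/3 (r(h, l) = -1/3*50 = -50/3)
a(T, G) = 16
j(M) = 3*M (j(M) = (5 - 1*2)*M = (5 - 2)*M = 3*M)
(a(3, -399) + j(-302)) + r(-23, -165) = (16 + 3*(-302)) - 50/3 = (16 - 906) - 50/3 = -890 - 50/3 = -2720/3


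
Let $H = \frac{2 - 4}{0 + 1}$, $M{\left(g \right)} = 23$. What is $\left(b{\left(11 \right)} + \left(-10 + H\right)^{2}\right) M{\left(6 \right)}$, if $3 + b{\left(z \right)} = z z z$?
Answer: $33856$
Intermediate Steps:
$H = -2$ ($H = - \frac{2}{1} = \left(-2\right) 1 = -2$)
$b{\left(z \right)} = -3 + z^{3}$ ($b{\left(z \right)} = -3 + z z z = -3 + z^{2} z = -3 + z^{3}$)
$\left(b{\left(11 \right)} + \left(-10 + H\right)^{2}\right) M{\left(6 \right)} = \left(\left(-3 + 11^{3}\right) + \left(-10 - 2\right)^{2}\right) 23 = \left(\left(-3 + 1331\right) + \left(-12\right)^{2}\right) 23 = \left(1328 + 144\right) 23 = 1472 \cdot 23 = 33856$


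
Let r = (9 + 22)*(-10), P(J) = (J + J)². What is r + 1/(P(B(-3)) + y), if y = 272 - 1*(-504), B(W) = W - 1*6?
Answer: -340999/1100 ≈ -310.00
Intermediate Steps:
B(W) = -6 + W (B(W) = W - 6 = -6 + W)
P(J) = 4*J² (P(J) = (2*J)² = 4*J²)
y = 776 (y = 272 + 504 = 776)
r = -310 (r = 31*(-10) = -310)
r + 1/(P(B(-3)) + y) = -310 + 1/(4*(-6 - 3)² + 776) = -310 + 1/(4*(-9)² + 776) = -310 + 1/(4*81 + 776) = -310 + 1/(324 + 776) = -310 + 1/1100 = -340999/1100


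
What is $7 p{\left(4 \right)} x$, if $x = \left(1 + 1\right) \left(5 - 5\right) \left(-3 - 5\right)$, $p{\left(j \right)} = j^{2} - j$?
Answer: $0$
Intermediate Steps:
$x = 0$ ($x = 2 \cdot 0 \left(-8\right) = 2 \cdot 0 = 0$)
$7 p{\left(4 \right)} x = 7 \cdot 4 \left(-1 + 4\right) 0 = 7 \cdot 4 \cdot 3 \cdot 0 = 7 \cdot 12 \cdot 0 = 84 \cdot 0 = 0$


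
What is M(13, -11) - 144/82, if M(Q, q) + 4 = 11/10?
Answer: -1909/410 ≈ -4.6561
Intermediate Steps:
M(Q, q) = -29/10 (M(Q, q) = -4 + 11/10 = -29/10)
M(13, -11) - 144/82 = -29/10 - 144/82 = -29/10 + (1/82)*(-144) = -29/10 - 72/41 = -1909/410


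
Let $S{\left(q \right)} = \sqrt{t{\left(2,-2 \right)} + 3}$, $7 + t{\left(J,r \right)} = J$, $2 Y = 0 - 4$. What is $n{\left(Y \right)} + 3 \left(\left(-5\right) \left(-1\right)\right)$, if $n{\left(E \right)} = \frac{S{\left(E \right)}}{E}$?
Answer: $15 - \frac{i \sqrt{2}}{2} \approx 15.0 - 0.70711 i$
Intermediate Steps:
$Y = -2$ ($Y = \frac{0 - 4}{2} = \frac{1}{2} \left(-4\right) = -2$)
$t{\left(J,r \right)} = -7 + J$
$S{\left(q \right)} = i \sqrt{2}$ ($S{\left(q \right)} = \sqrt{\left(-7 + 2\right) + 3} = \sqrt{-5 + 3} = \sqrt{-2} = i \sqrt{2}$)
$n{\left(E \right)} = \frac{i \sqrt{2}}{E}$
$n{\left(Y \right)} + 3 \left(\left(-5\right) \left(-1\right)\right) = \frac{i \sqrt{2}}{-2} + 3 \left(\left(-5\right) \left(-1\right)\right) = i \sqrt{2} \left(- \frac{1}{2}\right) + 3 \cdot 5 = - \frac{i \sqrt{2}}{2} + 15 = 15 - \frac{i \sqrt{2}}{2}$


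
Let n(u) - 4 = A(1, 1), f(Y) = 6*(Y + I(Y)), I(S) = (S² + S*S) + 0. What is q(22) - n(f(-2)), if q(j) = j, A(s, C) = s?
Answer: 17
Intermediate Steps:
I(S) = 2*S² (I(S) = (S² + S²) + 0 = 2*S² + 0 = 2*S²)
f(Y) = 6*Y + 12*Y² (f(Y) = 6*(Y + 2*Y²) = 6*Y + 12*Y²)
n(u) = 5 (n(u) = 4 + 1 = 5)
q(22) - n(f(-2)) = 22 - 1*5 = 22 - 5 = 17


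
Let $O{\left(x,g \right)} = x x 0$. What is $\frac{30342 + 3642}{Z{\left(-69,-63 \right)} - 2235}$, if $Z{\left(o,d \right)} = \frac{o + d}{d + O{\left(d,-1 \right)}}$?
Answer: $- \frac{713664}{46891} \approx -15.22$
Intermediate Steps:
$O{\left(x,g \right)} = 0$ ($O{\left(x,g \right)} = x^{2} \cdot 0 = 0$)
$Z{\left(o,d \right)} = \frac{d + o}{d}$ ($Z{\left(o,d \right)} = \frac{o + d}{d + 0} = \frac{d + o}{d}$)
$\frac{30342 + 3642}{Z{\left(-69,-63 \right)} - 2235} = \frac{30342 + 3642}{\frac{-63 - 69}{-63} - 2235} = \frac{33984}{\left(- \frac{1}{63}\right) \left(-132\right) - 2235} = \frac{33984}{\frac{44}{21} - 2235} = \frac{33984}{- \frac{46891}{21}} = 33984 \left(- \frac{21}{46891}\right) = - \frac{713664}{46891}$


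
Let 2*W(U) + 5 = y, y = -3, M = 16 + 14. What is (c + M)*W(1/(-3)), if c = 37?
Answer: -268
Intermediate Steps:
M = 30
W(U) = -4 (W(U) = -5/2 + (½)*(-3) = -5/2 - 3/2 = -4)
(c + M)*W(1/(-3)) = (37 + 30)*(-4) = 67*(-4) = -268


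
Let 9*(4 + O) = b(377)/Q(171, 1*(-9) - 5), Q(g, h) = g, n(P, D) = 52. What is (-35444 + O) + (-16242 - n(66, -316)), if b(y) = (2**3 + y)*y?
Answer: -79485793/1539 ≈ -51648.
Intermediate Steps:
b(y) = y*(8 + y) (b(y) = (8 + y)*y = y*(8 + y))
O = 138989/1539 (O = -4 + ((377*(8 + 377))/171)/9 = -4 + ((377*385)*(1/171))/9 = -4 + (145145*(1/171))/9 = -4 + (1/9)*(145145/171) = -4 + 145145/1539 = 138989/1539 ≈ 90.311)
(-35444 + O) + (-16242 - n(66, -316)) = (-35444 + 138989/1539) + (-16242 - 1*52) = -54409327/1539 + (-16242 - 52) = -54409327/1539 - 16294 = -79485793/1539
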